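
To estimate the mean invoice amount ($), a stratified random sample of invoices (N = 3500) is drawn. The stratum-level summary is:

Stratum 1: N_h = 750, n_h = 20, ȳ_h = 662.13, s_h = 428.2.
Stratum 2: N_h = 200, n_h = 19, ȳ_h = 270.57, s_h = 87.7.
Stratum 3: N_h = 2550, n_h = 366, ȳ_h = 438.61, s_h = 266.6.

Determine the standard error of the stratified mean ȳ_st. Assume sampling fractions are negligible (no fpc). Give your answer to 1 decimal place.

SE(ȳ_st) ≈ 22.9

V̂(ȳ_st) = Σ W_h² s_h²/n_h, with W_h = N_h/N and N = 3500:
  stratum 1: (750/3500)²·428.2²/20 = 420.969
  stratum 2: (200/3500)²·87.7²/19 = 1.32181
  stratum 3: (2550/3500)²·266.6²/366 = 103.082
V̂(ȳ_st) = 525.373
SE(ȳ_st) = √525.373 = 22.921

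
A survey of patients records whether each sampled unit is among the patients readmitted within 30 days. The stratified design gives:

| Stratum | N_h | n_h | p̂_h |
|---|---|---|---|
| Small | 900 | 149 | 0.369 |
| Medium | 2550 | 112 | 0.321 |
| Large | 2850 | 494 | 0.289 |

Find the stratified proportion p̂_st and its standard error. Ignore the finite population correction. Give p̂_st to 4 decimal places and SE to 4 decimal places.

N = 6300; stratum weights W_h = N_h/N.
p̂_st = Σ W_h p̂_h = (900·0.369 + 2550·0.321 + 2850·0.289)/6300 = 0.31338
V̂(p̂_st) = Σ W_h² p̂_h(1−p̂_h)/(n_h−1):
  stratum Small: (900/6300)²·0.369·0.631/148 = 3.21069e-05
  stratum Medium: (2550/6300)²·0.321·0.679/111 = 0.0003217
  stratum Large: (2850/6300)²·0.289·0.711/493 = 8.52961e-05
V̂(p̂_st) = 0.000439103; SE = √V̂ = 0.0209548

p̂_st ≈ 0.3134, SE ≈ 0.0210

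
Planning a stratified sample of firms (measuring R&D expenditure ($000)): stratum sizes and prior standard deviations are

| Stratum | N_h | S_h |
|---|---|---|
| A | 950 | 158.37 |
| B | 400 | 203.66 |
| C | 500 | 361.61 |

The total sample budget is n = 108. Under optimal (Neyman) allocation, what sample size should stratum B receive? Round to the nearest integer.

21

Neyman allocation: n_h = n · N_h S_h / Σ N_i S_i, with n = 108.
  stratum A: N_h·S_h = 950·158.37 = 150451.50
  stratum B: N_h·S_h = 400·203.66 = 81464.00
  stratum C: N_h·S_h = 500·361.61 = 180805.00
Σ N_h S_h = 412720.50
n for stratum B = 108·81464.00/412720.50 = 21.317 → 21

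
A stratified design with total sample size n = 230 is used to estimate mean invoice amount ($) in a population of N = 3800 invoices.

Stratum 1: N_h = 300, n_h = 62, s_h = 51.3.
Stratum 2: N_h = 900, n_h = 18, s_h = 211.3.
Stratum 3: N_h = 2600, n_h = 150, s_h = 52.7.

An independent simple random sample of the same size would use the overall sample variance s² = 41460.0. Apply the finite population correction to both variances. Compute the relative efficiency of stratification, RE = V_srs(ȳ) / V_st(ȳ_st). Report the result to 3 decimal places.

V̂(ȳ_st) = Σ W_h² (1 − n_h/N_h) s_h²/n_h, with W_h = N_h/N and N = 3800:
  stratum 1: (300/3800)²·(1 − 62/300)·51.3²/62 = 0.209881
  stratum 2: (900/3800)²·(1 − 18/900)·211.3²/18 = 136.355
  stratum 3: (2600/3800)²·(1 − 150/2600)·52.7²/150 = 8.16775
V_st = 144.732
V_srs = (1 − 230/3800)·41460.0/230 = 169.35
Relative efficiency = V_srs / V_st = 169.35/144.732 = 1.1701

RE ≈ 1.170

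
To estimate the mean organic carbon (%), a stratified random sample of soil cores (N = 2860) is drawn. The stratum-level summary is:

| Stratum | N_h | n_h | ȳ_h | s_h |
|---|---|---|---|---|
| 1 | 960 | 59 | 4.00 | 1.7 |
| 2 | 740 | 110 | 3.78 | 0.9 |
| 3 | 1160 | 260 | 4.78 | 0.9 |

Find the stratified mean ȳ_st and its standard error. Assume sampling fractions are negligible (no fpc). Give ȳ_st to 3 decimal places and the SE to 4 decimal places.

ȳ_st = Σ W_h ȳ_h = (960·4.00 + 740·3.78 + 1160·4.78)/2860 = 4.25944
V̂(ȳ_st) = Σ W_h² s_h²/n_h, with W_h = N_h/N and N = 2860:
  stratum 1: (960/2860)²·1.7²/59 = 0.00551895
  stratum 2: (740/2860)²·0.9²/110 = 0.000492974
  stratum 3: (1160/2860)²·0.9²/260 = 0.000512502
V̂(ȳ_st) = 0.00652442
SE(ȳ_st) = √0.00652442 = 0.0807739

ȳ_st ≈ 4.259, SE ≈ 0.0808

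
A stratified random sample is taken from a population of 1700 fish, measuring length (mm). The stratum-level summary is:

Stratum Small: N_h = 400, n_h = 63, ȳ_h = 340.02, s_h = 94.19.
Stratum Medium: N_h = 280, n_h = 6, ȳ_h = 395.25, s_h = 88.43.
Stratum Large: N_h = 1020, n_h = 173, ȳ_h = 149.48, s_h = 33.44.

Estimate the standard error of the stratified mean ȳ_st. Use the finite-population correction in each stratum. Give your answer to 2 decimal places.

V̂(ȳ_st) = Σ W_h² (1 − n_h/N_h) s_h²/n_h, with W_h = N_h/N and N = 1700:
  stratum Small: (400/1700)²·(1 − 63/400)·94.19²/63 = 6.56842
  stratum Medium: (280/1700)²·(1 − 6/280)·88.43²/6 = 34.5986
  stratum Large: (1020/1700)²·(1 − 173/1020)·33.44²/173 = 1.93229
V̂(ȳ_st) = 43.0993
SE(ȳ_st) = √43.0993 = 6.56501

SE(ȳ_st) ≈ 6.57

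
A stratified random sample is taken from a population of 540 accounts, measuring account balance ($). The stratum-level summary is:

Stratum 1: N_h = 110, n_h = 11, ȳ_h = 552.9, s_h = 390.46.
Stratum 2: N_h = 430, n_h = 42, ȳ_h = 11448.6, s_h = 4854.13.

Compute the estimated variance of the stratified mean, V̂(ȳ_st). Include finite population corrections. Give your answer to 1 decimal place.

V̂(ȳ_st) = Σ W_h² (1 − n_h/N_h) s_h²/n_h, with W_h = N_h/N and N = 540:
  stratum 1: (110/540)²·(1 − 11/110)·390.46²/11 = 517.608
  stratum 2: (430/540)²·(1 − 42/430)·4854.13²/42 = 320986
V̂(ȳ_st) = 321504

V̂(ȳ_st) ≈ 321503.7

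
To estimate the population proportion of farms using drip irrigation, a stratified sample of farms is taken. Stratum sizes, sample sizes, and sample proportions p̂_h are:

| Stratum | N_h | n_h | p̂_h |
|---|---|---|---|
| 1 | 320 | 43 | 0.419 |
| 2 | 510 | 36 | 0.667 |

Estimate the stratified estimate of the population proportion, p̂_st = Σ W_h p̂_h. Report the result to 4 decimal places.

p̂_st ≈ 0.5714

N = 830; stratum weights W_h = N_h/N.
p̂_st = Σ W_h p̂_h = (320·0.419 + 510·0.667)/830 = 0.57139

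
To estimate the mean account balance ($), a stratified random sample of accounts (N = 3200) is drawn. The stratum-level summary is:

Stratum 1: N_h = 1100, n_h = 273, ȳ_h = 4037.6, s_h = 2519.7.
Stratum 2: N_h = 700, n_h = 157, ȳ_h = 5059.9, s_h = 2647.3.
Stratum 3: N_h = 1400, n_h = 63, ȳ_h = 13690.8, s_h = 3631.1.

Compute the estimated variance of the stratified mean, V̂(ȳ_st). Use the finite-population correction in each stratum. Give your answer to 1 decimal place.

V̂(ȳ_st) = Σ W_h² (1 − n_h/N_h) s_h²/n_h, with W_h = N_h/N and N = 3200:
  stratum 1: (1100/3200)²·(1 − 273/1100)·2519.7²/273 = 2066.01
  stratum 2: (700/3200)²·(1 − 157/700)·2647.3²/157 = 1656.93
  stratum 3: (1400/3200)²·(1 − 63/1400)·3631.1²/63 = 38255.6
V̂(ȳ_st) = 41978.6

V̂(ȳ_st) ≈ 41978.6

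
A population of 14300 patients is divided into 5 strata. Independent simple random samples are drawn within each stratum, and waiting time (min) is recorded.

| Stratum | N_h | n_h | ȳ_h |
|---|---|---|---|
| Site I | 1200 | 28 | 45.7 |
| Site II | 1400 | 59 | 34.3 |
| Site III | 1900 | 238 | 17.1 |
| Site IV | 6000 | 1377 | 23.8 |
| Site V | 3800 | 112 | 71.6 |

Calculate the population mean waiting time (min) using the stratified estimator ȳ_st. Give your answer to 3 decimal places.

N = Σ N_h = 14300. Stratum weights W_h = N_h/N.
ȳ_st = (1200·45.7 + 1400·34.3 + 1900·17.1 + 6000·23.8 + 3800·71.6) / 14300 = 38.47762

ȳ_st ≈ 38.478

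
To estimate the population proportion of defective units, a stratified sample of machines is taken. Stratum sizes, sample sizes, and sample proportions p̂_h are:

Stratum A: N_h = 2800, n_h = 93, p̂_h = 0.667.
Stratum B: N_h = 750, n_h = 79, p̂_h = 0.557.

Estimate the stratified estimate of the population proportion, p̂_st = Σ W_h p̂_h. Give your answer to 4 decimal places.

N = 3550; stratum weights W_h = N_h/N.
p̂_st = Σ W_h p̂_h = (2800·0.667 + 750·0.557)/3550 = 0.64376

p̂_st ≈ 0.6438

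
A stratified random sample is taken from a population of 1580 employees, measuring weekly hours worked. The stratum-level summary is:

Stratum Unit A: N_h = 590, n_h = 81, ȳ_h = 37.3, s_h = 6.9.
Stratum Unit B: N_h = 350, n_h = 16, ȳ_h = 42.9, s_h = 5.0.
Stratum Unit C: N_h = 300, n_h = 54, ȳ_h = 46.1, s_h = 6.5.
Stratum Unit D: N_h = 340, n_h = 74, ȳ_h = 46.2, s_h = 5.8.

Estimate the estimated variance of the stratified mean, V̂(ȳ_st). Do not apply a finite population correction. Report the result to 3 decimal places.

V̂(ȳ_st) ≈ 0.208

V̂(ȳ_st) = Σ W_h² s_h²/n_h, with W_h = N_h/N and N = 1580:
  stratum Unit A: (590/1580)²·6.9²/81 = 0.0819602
  stratum Unit B: (350/1580)²·5.0²/16 = 0.0766729
  stratum Unit C: (300/1580)²·6.5²/54 = 0.0282073
  stratum Unit D: (340/1580)²·5.8²/74 = 0.0210508
V̂(ȳ_st) = 0.207891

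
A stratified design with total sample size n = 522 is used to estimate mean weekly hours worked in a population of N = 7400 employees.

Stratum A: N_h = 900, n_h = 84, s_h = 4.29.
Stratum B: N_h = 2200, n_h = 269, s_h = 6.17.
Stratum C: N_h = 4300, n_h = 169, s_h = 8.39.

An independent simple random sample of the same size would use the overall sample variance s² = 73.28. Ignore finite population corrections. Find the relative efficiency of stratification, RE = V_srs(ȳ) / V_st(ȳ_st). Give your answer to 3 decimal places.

V̂(ȳ_st) = Σ W_h² s_h²/n_h, with W_h = N_h/N and N = 7400:
  stratum A: (900/7400)²·4.29²/84 = 0.00324083
  stratum B: (2200/7400)²·6.17²/269 = 0.0125083
  stratum C: (4300/7400)²·8.39²/169 = 0.140641
V_st = 0.15639
V_srs = s²/n = 73.28/522 = 0.140383
Relative efficiency = V_srs / V_st = 0.140383/0.15639 = 0.8976

RE ≈ 0.898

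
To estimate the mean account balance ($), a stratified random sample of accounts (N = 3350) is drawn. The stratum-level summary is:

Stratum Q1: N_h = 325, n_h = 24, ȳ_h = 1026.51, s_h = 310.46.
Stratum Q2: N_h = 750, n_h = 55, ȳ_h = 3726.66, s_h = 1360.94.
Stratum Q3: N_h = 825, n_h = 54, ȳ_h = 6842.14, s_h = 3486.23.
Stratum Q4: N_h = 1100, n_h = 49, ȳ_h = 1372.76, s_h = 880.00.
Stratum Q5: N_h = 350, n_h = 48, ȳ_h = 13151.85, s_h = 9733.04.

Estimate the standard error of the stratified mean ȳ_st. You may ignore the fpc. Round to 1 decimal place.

SE(ȳ_st) ≈ 196.5

V̂(ȳ_st) = Σ W_h² s_h²/n_h, with W_h = N_h/N and N = 3350:
  stratum Q1: (325/3350)²·310.46²/24 = 37.7987
  stratum Q2: (750/3350)²·1360.94²/55 = 1687.91
  stratum Q3: (825/3350)²·3486.23²/54 = 13650.1
  stratum Q4: (1100/3350)²·880.00²/49 = 1703.98
  stratum Q5: (350/3350)²·9733.04²/48 = 21542.8
V̂(ȳ_st) = 38622.6
SE(ȳ_st) = √38622.6 = 196.526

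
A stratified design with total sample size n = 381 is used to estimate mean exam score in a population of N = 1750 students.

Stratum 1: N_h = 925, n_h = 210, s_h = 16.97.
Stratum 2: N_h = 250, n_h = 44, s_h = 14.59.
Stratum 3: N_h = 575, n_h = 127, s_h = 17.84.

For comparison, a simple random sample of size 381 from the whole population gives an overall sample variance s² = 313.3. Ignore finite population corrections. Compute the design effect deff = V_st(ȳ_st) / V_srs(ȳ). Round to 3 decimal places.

deff ≈ 0.915

V̂(ȳ_st) = Σ W_h² s_h²/n_h, with W_h = N_h/N and N = 1750:
  stratum 1: (925/1750)²·16.97²/210 = 0.383135
  stratum 2: (250/1750)²·14.59²/44 = 0.0987329
  stratum 3: (575/1750)²·17.84²/127 = 0.270549
V_st = 0.752417
V_srs = s²/n = 313.3/381 = 0.82231
deff = V_st / V_srs = 0.752417/0.82231 = 0.9150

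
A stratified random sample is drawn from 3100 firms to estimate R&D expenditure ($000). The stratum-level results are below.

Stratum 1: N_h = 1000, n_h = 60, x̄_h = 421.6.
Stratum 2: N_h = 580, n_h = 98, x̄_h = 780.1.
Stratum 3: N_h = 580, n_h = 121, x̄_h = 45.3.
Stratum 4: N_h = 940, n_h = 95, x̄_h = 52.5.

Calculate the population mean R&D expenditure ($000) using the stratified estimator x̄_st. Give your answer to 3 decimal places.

N = Σ N_h = 3100. Stratum weights W_h = N_h/N.
x̄_st = (1000·421.6 + 580·780.1 + 580·45.3 + 940·52.5) / 3100 = 306.34903

x̄_st ≈ 306.349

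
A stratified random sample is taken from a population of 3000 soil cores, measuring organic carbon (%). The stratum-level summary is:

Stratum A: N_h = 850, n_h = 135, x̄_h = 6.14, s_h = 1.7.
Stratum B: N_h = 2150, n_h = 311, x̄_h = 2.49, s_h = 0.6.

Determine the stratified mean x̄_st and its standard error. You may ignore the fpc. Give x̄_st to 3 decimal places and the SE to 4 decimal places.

x̄_st ≈ 3.524, SE ≈ 0.0481

x̄_st = Σ W_h x̄_h = (850·6.14 + 2150·2.49)/3000 = 3.52417
V̂(x̄_st) = Σ W_h² s_h²/n_h, with W_h = N_h/N and N = 3000:
  stratum A: (850/3000)²·1.7²/135 = 0.00171854
  stratum B: (2150/3000)²·0.6²/311 = 0.000594534
V̂(x̄_st) = 0.00231307
SE(x̄_st) = √0.00231307 = 0.0480944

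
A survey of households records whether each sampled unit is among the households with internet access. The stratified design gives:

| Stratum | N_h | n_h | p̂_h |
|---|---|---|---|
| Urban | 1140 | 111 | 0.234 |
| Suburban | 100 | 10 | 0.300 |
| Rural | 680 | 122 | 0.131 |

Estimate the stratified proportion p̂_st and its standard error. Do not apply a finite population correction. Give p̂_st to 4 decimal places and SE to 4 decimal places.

p̂_st ≈ 0.2010, SE ≈ 0.0275

N = 1920; stratum weights W_h = N_h/N.
p̂_st = Σ W_h p̂_h = (1140·0.234 + 100·0.300 + 680·0.131)/1920 = 0.20096
V̂(p̂_st) = Σ W_h² p̂_h(1−p̂_h)/(n_h−1):
  stratum Urban: (1140/1920)²·0.234·0.766/110 = 0.000574459
  stratum Suburban: (100/1920)²·0.300·0.700/9 = 6.32957e-05
  stratum Rural: (680/1920)²·0.131·0.869/121 = 0.000118011
V̂(p̂_st) = 0.000755766; SE = √V̂ = 0.0274912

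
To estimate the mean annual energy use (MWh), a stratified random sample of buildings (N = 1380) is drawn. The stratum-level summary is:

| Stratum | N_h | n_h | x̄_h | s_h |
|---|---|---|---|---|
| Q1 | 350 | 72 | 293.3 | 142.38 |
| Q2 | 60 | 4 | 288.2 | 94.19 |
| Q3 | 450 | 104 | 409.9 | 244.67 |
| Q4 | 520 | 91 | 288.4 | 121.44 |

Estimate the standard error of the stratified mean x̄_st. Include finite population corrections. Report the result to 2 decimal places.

SE(x̄_st) ≈ 9.18

V̂(x̄_st) = Σ W_h² (1 − n_h/N_h) s_h²/n_h, with W_h = N_h/N and N = 1380:
  stratum Q1: (350/1380)²·(1 − 72/350)·142.38²/72 = 14.3853
  stratum Q2: (60/1380)²·(1 − 4/60)·94.19²/4 = 3.91319
  stratum Q3: (450/1380)²·(1 − 104/450)·244.67²/104 = 47.0607
  stratum Q4: (520/1380)²·(1 − 91/520)·121.44²/91 = 18.9839
V̂(x̄_st) = 84.3431
SE(x̄_st) = √84.3431 = 9.18385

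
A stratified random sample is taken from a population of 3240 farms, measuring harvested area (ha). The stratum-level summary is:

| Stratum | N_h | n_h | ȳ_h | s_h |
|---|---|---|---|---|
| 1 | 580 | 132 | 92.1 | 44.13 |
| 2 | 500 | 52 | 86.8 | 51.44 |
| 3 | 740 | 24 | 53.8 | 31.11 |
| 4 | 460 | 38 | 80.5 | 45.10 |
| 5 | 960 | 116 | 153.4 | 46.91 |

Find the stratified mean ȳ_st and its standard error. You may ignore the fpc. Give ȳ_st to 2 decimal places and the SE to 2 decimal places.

ȳ_st ≈ 99.05, SE ≈ 2.56

ȳ_st = Σ W_h ȳ_h = (580·92.1 + 500·86.8 + 740·53.8 + 460·80.5 + 960·153.4)/3240 = 99.05062
V̂(ȳ_st) = Σ W_h² s_h²/n_h, with W_h = N_h/N and N = 3240:
  stratum 1: (580/3240)²·44.13²/132 = 0.472781
  stratum 2: (500/3240)²·51.44²/52 = 1.21185
  stratum 3: (740/3240)²·31.11²/24 = 2.1036
  stratum 4: (460/3240)²·45.10²/38 = 1.07893
  stratum 5: (960/3240)²·46.91²/116 = 1.66543
V̂(ȳ_st) = 6.53259
SE(ȳ_st) = √6.53259 = 2.55589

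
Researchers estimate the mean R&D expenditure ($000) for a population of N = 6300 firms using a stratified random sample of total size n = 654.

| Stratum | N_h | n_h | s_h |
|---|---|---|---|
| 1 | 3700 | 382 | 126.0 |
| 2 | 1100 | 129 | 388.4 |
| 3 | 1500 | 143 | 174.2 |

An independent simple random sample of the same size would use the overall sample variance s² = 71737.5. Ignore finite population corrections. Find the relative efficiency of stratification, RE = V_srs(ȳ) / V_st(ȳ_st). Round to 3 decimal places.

V̂(ȳ_st) = Σ W_h² s_h²/n_h, with W_h = N_h/N and N = 6300:
  stratum 1: (3700/6300)²·126.0²/382 = 14.3351
  stratum 2: (1100/6300)²·388.4²/129 = 35.6511
  stratum 3: (1500/6300)²·174.2²/143 = 12.0299
V_st = 62.0161
V_srs = s²/n = 71737.5/654 = 109.69
Relative efficiency = V_srs / V_st = 109.69/62.0161 = 1.7687

RE ≈ 1.769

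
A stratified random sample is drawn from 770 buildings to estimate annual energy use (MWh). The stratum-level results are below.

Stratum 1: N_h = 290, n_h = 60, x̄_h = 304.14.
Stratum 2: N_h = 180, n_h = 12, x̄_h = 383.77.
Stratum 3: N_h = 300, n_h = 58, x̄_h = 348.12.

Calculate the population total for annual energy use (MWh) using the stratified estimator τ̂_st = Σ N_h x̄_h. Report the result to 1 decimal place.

τ̂_st ≈ 261715.2

τ̂_st = Σ N_h x̄_h = 290·304.14 + 180·383.77 + 300·348.12 = 261715.2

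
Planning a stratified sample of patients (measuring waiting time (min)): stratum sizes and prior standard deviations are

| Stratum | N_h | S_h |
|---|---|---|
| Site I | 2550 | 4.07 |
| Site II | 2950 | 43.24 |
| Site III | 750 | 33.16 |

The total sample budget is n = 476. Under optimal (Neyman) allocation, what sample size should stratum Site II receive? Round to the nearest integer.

373

Neyman allocation: n_h = n · N_h S_h / Σ N_i S_i, with n = 476.
  stratum Site I: N_h·S_h = 2550·4.07 = 10378.50
  stratum Site II: N_h·S_h = 2950·43.24 = 127558.00
  stratum Site III: N_h·S_h = 750·33.16 = 24870.00
Σ N_h S_h = 162806.50
n for stratum Site II = 476·127558.00/162806.50 = 372.943 → 373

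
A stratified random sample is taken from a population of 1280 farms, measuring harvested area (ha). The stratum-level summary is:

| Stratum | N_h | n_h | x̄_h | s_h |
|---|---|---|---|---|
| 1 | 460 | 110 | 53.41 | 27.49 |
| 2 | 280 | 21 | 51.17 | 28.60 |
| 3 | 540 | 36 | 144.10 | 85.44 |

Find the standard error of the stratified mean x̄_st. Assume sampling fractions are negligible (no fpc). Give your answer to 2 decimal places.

SE(x̄_st) ≈ 6.23

V̂(x̄_st) = Σ W_h² s_h²/n_h, with W_h = N_h/N and N = 1280:
  stratum 1: (460/1280)²·27.49²/110 = 0.887263
  stratum 2: (280/1280)²·28.60²/21 = 1.86384
  stratum 3: (540/1280)²·85.44²/36 = 36.0901
V̂(x̄_st) = 38.8412
SE(x̄_st) = √38.8412 = 6.23227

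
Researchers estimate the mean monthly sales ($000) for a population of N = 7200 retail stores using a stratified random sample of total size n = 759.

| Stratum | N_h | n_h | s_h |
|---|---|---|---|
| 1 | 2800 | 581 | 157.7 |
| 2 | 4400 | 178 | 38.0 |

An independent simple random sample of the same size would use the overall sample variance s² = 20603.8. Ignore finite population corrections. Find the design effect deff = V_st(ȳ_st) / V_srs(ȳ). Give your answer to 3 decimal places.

deff ≈ 0.350

V̂(ȳ_st) = Σ W_h² s_h²/n_h, with W_h = N_h/N and N = 7200:
  stratum 1: (2800/7200)²·157.7²/581 = 6.47349
  stratum 2: (4400/7200)²·38.0²/178 = 3.02962
V_st = 9.5031
V_srs = s²/n = 20603.8/759 = 27.146
deff = V_st / V_srs = 9.5031/27.146 = 0.3501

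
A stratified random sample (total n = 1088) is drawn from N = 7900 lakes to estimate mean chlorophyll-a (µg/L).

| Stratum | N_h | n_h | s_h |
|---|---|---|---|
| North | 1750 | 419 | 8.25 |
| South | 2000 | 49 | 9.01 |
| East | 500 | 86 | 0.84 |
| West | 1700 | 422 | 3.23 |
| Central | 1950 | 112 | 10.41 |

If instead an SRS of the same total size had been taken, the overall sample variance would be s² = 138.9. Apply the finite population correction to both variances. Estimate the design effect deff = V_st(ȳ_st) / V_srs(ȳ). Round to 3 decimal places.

V̂(ȳ_st) = Σ W_h² (1 − n_h/N_h) s_h²/n_h, with W_h = N_h/N and N = 7900:
  stratum North: (1750/7900)²·(1 − 419/1750)·8.25²/419 = 0.00606256
  stratum South: (2000/7900)²·(1 − 49/2000)·9.01²/49 = 0.103583
  stratum East: (500/7900)²·(1 − 86/500)·0.84²/86 = 2.7213e-05
  stratum West: (1700/7900)²·(1 − 422/1700)·3.23²/422 = 0.000860633
  stratum Central: (1950/7900)²·(1 − 112/1950)·10.41²/112 = 0.055566
V_st = 0.166099
V_srs = (1 − 1088/7900)·138.9/1088 = 0.110083
deff = V_st / V_srs = 0.166099/0.110083 = 1.5088

deff ≈ 1.509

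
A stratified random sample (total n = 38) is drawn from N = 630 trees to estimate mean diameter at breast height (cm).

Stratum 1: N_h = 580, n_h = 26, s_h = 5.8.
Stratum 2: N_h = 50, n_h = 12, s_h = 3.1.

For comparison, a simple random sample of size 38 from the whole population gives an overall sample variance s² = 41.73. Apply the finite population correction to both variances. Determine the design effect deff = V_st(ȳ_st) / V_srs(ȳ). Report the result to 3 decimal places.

deff ≈ 1.019

V̂(ȳ_st) = Σ W_h² (1 − n_h/N_h) s_h²/n_h, with W_h = N_h/N and N = 630:
  stratum 1: (580/630)²·(1 − 26/580)·5.8²/26 = 1.04746
  stratum 2: (50/630)²·(1 − 12/50)·3.1²/12 = 0.00383367
V_st = 1.0513
V_srs = (1 − 38/630)·41.73/38 = 1.03192
deff = V_st / V_srs = 1.0513/1.03192 = 1.0188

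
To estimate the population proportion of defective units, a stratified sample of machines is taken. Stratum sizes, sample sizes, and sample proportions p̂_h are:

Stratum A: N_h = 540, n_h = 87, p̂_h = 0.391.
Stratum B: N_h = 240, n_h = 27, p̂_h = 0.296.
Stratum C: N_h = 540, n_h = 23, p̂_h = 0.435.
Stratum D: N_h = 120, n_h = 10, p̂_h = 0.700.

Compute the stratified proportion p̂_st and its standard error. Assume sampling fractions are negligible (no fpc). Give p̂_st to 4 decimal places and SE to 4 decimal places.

N = 1440; stratum weights W_h = N_h/N.
p̂_st = Σ W_h p̂_h = (540·0.391 + 240·0.296 + 540·0.435 + 120·0.700)/1440 = 0.41742
V̂(p̂_st) = Σ W_h² p̂_h(1−p̂_h)/(n_h−1):
  stratum A: (540/1440)²·0.391·0.609/86 = 0.000389366
  stratum B: (240/1440)²·0.296·0.704/26 = 0.000222632
  stratum C: (540/1440)²·0.435·0.565/22 = 0.001571
  stratum D: (120/1440)²·0.700·0.300/9 = 0.000162037
V̂(p̂_st) = 0.00234504; SE = √V̂ = 0.0484256

p̂_st ≈ 0.4174, SE ≈ 0.0484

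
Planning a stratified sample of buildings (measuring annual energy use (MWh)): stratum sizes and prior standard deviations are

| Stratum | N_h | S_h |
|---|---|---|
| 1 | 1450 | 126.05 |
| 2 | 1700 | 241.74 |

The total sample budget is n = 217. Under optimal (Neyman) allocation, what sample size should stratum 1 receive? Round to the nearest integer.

67

Neyman allocation: n_h = n · N_h S_h / Σ N_i S_i, with n = 217.
  stratum 1: N_h·S_h = 1450·126.05 = 182772.50
  stratum 2: N_h·S_h = 1700·241.74 = 410958.00
Σ N_h S_h = 593730.50
n for stratum 1 = 217·182772.50/593730.50 = 66.801 → 67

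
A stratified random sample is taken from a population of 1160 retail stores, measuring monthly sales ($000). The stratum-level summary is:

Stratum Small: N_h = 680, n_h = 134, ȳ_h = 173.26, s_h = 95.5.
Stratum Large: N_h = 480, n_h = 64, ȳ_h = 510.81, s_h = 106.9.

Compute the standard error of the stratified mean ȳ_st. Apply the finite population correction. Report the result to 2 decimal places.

V̂(ȳ_st) = Σ W_h² (1 − n_h/N_h) s_h²/n_h, with W_h = N_h/N and N = 1160:
  stratum Small: (680/1160)²·(1 − 134/680)·95.5²/134 = 18.7797
  stratum Large: (480/1160)²·(1 − 64/480)·106.9²/64 = 26.4968
V̂(ȳ_st) = 45.2765
SE(ȳ_st) = √45.2765 = 6.72878

SE(ȳ_st) ≈ 6.73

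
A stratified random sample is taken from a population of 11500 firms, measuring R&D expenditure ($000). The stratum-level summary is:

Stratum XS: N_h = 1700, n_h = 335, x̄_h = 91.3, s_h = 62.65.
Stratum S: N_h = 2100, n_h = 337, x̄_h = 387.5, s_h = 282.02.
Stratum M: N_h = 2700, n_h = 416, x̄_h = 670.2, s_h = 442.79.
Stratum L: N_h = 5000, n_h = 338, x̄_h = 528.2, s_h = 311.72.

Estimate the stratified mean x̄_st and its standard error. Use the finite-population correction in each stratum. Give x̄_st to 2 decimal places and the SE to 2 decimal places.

x̄_st ≈ 471.26, SE ≈ 8.91

x̄_st = Σ W_h x̄_h = (1700·91.3 + 2100·387.5 + 2700·670.2 + 5000·528.2)/11500 = 471.26087
V̂(x̄_st) = Σ W_h² (1 − n_h/N_h) s_h²/n_h, with W_h = N_h/N and N = 11500:
  stratum XS: (1700/11500)²·(1 − 335/1700)·62.65²/335 = 0.205581
  stratum S: (2100/11500)²·(1 − 337/2100)·282.02²/337 = 6.60702
  stratum M: (2700/11500)²·(1 − 416/2700)·442.79²/416 = 21.9769
  stratum L: (5000/11500)²·(1 − 338/5000)·311.72²/338 = 50.671
V̂(x̄_st) = 79.4605
SE(x̄_st) = √79.4605 = 8.91406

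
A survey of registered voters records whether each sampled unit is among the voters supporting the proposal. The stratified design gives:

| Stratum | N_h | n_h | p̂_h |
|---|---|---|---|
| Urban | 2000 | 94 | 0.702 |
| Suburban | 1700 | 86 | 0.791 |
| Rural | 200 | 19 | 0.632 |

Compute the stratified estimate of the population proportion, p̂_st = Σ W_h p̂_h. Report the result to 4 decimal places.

N = 3900; stratum weights W_h = N_h/N.
p̂_st = Σ W_h p̂_h = (2000·0.702 + 1700·0.791 + 200·0.632)/3900 = 0.73721

p̂_st ≈ 0.7372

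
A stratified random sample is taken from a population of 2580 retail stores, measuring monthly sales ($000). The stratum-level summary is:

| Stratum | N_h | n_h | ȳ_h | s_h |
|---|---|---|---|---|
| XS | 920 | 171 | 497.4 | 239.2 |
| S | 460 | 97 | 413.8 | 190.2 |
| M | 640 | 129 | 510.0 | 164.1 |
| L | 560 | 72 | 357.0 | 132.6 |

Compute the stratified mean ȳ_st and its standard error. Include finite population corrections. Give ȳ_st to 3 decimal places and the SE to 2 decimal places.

ȳ_st ≈ 455.146, SE ≈ 8.02

ȳ_st = Σ W_h ȳ_h = (920·497.4 + 460·413.8 + 640·510.0 + 560·357.0)/2580 = 455.14574
V̂(ȳ_st) = Σ W_h² (1 − n_h/N_h) s_h²/n_h, with W_h = N_h/N and N = 2580:
  stratum XS: (920/2580)²·(1 − 171/920)·239.2²/171 = 34.6383
  stratum S: (460/2580)²·(1 − 97/460)·190.2²/97 = 9.35566
  stratum M: (640/2580)²·(1 − 129/640)·164.1²/129 = 10.2563
  stratum L: (560/2580)²·(1 − 72/560)·132.6²/72 = 10.0259
V̂(ȳ_st) = 64.2761
SE(ȳ_st) = √64.2761 = 8.01724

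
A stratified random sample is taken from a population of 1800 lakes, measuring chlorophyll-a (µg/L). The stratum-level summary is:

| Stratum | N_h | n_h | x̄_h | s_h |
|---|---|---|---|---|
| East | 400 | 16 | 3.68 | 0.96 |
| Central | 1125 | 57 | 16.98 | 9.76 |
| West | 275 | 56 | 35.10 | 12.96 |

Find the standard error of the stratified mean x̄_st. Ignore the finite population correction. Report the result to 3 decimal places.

SE(x̄_st) ≈ 0.852

V̂(x̄_st) = Σ W_h² s_h²/n_h, with W_h = N_h/N and N = 1800:
  stratum East: (400/1800)²·0.96²/16 = 0.00284444
  stratum Central: (1125/1800)²·9.76²/57 = 0.652807
  stratum West: (275/1800)²·12.96²/56 = 0.0700071
V̂(x̄_st) = 0.725659
SE(x̄_st) = √0.725659 = 0.851856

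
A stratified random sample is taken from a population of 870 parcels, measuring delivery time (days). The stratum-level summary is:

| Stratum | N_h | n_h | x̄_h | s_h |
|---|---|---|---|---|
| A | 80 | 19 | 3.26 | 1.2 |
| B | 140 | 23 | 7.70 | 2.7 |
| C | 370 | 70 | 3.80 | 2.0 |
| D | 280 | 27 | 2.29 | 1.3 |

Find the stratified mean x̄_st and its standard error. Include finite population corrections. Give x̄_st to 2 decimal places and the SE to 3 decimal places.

x̄_st = Σ W_h x̄_h = (80·3.26 + 140·7.70 + 370·3.80 + 280·2.29)/870 = 3.89195
V̂(x̄_st) = Σ W_h² (1 − n_h/N_h) s_h²/n_h, with W_h = N_h/N and N = 870:
  stratum A: (80/870)²·(1 − 19/80)·1.2²/19 = 0.000488641
  stratum B: (140/870)²·(1 − 23/140)·2.7²/23 = 0.00685923
  stratum C: (370/870)²·(1 − 70/370)·2.0²/70 = 0.00838005
  stratum D: (280/870)²·(1 − 27/280)·1.3²/27 = 0.00585818
V̂(x̄_st) = 0.0215861
SE(x̄_st) = √0.0215861 = 0.146922

x̄_st ≈ 3.89, SE ≈ 0.147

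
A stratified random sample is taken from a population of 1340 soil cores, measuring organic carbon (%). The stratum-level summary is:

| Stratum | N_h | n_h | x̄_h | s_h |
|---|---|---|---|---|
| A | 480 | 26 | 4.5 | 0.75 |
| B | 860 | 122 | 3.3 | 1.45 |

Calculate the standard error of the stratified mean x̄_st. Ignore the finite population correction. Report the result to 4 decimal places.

SE(x̄_st) ≈ 0.0994

V̂(x̄_st) = Σ W_h² s_h²/n_h, with W_h = N_h/N and N = 1340:
  stratum A: (480/1340)²·0.75²/26 = 0.00277602
  stratum B: (860/1340)²·1.45²/122 = 0.00709845
V̂(x̄_st) = 0.00987447
SE(x̄_st) = √0.00987447 = 0.0993703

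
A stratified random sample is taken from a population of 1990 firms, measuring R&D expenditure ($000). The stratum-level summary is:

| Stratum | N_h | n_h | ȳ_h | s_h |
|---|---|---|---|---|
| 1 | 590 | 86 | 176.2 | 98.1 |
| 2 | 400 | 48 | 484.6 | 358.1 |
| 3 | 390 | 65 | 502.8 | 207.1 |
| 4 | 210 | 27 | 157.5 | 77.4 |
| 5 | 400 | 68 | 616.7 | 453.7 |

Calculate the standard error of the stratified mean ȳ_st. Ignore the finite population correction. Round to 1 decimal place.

SE(ȳ_st) ≈ 16.4

V̂(ȳ_st) = Σ W_h² s_h²/n_h, with W_h = N_h/N and N = 1990:
  stratum 1: (590/1990)²·98.1²/86 = 9.83643
  stratum 2: (400/1990)²·358.1²/48 = 107.94
  stratum 3: (390/1990)²·207.1²/65 = 25.3437
  stratum 4: (210/1990)²·77.4²/27 = 2.47087
  stratum 5: (400/1990)²·453.7²/68 = 122.305
V̂(ȳ_st) = 267.895
SE(ȳ_st) = √267.895 = 16.3675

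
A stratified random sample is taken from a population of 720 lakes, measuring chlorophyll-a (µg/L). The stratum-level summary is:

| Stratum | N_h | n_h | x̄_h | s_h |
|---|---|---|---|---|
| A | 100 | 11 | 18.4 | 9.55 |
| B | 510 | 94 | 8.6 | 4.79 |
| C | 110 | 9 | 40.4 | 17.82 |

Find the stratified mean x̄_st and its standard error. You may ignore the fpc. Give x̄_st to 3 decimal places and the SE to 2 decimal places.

x̄_st = Σ W_h x̄_h = (100·18.4 + 510·8.6 + 110·40.4)/720 = 14.81944
V̂(x̄_st) = Σ W_h² s_h²/n_h, with W_h = N_h/N and N = 720:
  stratum A: (100/720)²·9.55²/11 = 0.159937
  stratum B: (510/720)²·4.79²/94 = 0.122467
  stratum C: (110/720)²·17.82²/9 = 0.823556
V̂(x̄_st) = 1.10596
SE(x̄_st) = √1.10596 = 1.05165

x̄_st ≈ 14.819, SE ≈ 1.05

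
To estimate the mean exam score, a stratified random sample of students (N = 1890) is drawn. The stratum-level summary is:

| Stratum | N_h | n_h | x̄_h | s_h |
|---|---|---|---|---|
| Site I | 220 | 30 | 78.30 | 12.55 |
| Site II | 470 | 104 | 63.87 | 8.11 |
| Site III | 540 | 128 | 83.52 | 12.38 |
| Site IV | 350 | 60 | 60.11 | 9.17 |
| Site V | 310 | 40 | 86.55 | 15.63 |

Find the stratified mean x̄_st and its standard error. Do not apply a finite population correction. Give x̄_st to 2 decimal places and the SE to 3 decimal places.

x̄_st ≈ 74.19, SE ≈ 0.648

x̄_st = Σ W_h x̄_h = (220·78.30 + 470·63.87 + 540·83.52 + 350·60.11 + 310·86.55)/1890 = 74.18767
V̂(x̄_st) = Σ W_h² s_h²/n_h, with W_h = N_h/N and N = 1890:
  stratum Site I: (220/1890)²·12.55²/30 = 0.0711358
  stratum Site II: (470/1890)²·8.11²/104 = 0.0391093
  stratum Site III: (540/1890)²·12.38²/128 = 0.0977452
  stratum Site IV: (350/1890)²·9.17²/60 = 0.0480618
  stratum Site V: (310/1890)²·15.63²/40 = 0.164308
V̂(x̄_st) = 0.42036
SE(x̄_st) = √0.42036 = 0.648352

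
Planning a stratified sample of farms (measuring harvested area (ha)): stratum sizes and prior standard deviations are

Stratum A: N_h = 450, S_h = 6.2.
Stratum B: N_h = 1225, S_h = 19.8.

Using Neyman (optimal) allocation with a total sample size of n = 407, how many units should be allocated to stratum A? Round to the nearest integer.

Neyman allocation: n_h = n · N_h S_h / Σ N_i S_i, with n = 407.
  stratum A: N_h·S_h = 450·6.2 = 2790.00
  stratum B: N_h·S_h = 1225·19.8 = 24255.00
Σ N_h S_h = 27045.00
n for stratum A = 407·2790.00/27045.00 = 41.987 → 42

42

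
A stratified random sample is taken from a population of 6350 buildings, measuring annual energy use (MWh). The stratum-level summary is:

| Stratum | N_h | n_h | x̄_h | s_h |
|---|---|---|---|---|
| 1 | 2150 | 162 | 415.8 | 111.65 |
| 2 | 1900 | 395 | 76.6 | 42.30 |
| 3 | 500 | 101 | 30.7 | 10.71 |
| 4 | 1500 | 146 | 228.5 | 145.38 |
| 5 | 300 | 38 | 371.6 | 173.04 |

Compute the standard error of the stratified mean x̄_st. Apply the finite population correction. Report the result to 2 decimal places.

SE(x̄_st) ≈ 4.16

V̂(x̄_st) = Σ W_h² (1 − n_h/N_h) s_h²/n_h, with W_h = N_h/N and N = 6350:
  stratum 1: (2150/6350)²·(1 − 162/2150)·111.65²/162 = 8.15661
  stratum 2: (1900/6350)²·(1 − 395/1900)·42.30²/395 = 0.321238
  stratum 3: (500/6350)²·(1 − 101/500)·10.71²/101 = 0.00561892
  stratum 4: (1500/6350)²·(1 − 146/1500)·145.38²/146 = 7.29153
  stratum 5: (300/6350)²·(1 − 38/300)·173.04²/38 = 1.53598
V̂(x̄_st) = 17.311
SE(x̄_st) = √17.311 = 4.16065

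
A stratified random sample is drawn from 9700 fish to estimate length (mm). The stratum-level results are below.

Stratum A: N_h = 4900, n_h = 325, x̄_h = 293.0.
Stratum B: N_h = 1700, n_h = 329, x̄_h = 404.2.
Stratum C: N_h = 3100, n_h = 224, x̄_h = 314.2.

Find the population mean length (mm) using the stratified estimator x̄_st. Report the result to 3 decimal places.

x̄_st ≈ 319.264

N = Σ N_h = 9700. Stratum weights W_h = N_h/N.
x̄_st = (4900·293.0 + 1700·404.2 + 3100·314.2) / 9700 = 319.26392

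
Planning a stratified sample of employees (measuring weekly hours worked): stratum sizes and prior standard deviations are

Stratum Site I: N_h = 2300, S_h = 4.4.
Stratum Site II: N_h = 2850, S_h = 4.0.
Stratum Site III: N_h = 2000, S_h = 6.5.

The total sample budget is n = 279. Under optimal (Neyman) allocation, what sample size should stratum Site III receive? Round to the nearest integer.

105

Neyman allocation: n_h = n · N_h S_h / Σ N_i S_i, with n = 279.
  stratum Site I: N_h·S_h = 2300·4.4 = 10120.00
  stratum Site II: N_h·S_h = 2850·4.0 = 11400.00
  stratum Site III: N_h·S_h = 2000·6.5 = 13000.00
Σ N_h S_h = 34520.00
n for stratum Site III = 279·13000.00/34520.00 = 105.070 → 105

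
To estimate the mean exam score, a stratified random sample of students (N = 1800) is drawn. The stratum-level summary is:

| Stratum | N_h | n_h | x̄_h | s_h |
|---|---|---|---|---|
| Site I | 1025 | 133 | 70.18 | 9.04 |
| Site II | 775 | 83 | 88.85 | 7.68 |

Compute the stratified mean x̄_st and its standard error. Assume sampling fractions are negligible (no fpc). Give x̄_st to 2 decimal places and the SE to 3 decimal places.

x̄_st ≈ 78.22, SE ≈ 0.575

x̄_st = Σ W_h x̄_h = (1025·70.18 + 775·88.85)/1800 = 78.21847
V̂(x̄_st) = Σ W_h² s_h²/n_h, with W_h = N_h/N and N = 1800:
  stratum Site I: (1025/1800)²·9.04²/133 = 0.199245
  stratum Site II: (775/1800)²·7.68²/83 = 0.131735
V̂(x̄_st) = 0.330981
SE(x̄_st) = √0.330981 = 0.575309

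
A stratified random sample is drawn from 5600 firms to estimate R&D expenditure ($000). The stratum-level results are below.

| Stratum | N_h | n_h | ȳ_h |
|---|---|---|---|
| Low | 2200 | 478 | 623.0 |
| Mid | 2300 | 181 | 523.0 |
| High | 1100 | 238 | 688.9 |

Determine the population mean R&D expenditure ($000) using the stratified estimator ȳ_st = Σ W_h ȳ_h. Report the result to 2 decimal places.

ȳ_st ≈ 594.87

N = Σ N_h = 5600. Stratum weights W_h = N_h/N.
ȳ_st = (2200·623.0 + 2300·523.0 + 1100·688.9) / 5600 = 594.8732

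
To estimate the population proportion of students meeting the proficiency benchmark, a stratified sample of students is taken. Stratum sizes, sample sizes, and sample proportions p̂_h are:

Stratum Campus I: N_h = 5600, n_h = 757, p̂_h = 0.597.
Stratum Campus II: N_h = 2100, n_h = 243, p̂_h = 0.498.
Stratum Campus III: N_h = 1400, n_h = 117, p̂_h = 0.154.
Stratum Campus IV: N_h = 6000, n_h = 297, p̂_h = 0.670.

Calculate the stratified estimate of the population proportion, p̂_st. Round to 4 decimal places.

p̂_st ≈ 0.5712

N = 15100; stratum weights W_h = N_h/N.
p̂_st = Σ W_h p̂_h = (5600·0.597 + 2100·0.498 + 1400·0.154 + 6000·0.670)/15100 = 0.57117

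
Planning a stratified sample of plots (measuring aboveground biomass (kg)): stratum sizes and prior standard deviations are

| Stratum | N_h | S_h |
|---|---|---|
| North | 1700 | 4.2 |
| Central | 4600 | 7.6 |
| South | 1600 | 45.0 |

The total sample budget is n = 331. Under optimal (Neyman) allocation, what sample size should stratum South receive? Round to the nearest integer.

209

Neyman allocation: n_h = n · N_h S_h / Σ N_i S_i, with n = 331.
  stratum North: N_h·S_h = 1700·4.2 = 7140.00
  stratum Central: N_h·S_h = 4600·7.6 = 34960.00
  stratum South: N_h·S_h = 1600·45.0 = 72000.00
Σ N_h S_h = 114100.00
n for stratum South = 331·72000.00/114100.00 = 208.869 → 209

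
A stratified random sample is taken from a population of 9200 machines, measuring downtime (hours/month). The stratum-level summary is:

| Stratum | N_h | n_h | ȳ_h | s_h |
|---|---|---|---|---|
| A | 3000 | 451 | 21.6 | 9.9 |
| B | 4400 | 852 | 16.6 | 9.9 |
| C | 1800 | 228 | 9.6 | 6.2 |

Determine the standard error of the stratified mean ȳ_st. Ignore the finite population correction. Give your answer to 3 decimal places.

V̂(ȳ_st) = Σ W_h² s_h²/n_h, with W_h = N_h/N and N = 9200:
  stratum A: (3000/9200)²·9.9²/451 = 0.0231079
  stratum B: (4400/9200)²·9.9²/852 = 0.0263124
  stratum C: (1800/9200)²·6.2²/228 = 0.00645384
V̂(ȳ_st) = 0.0558741
SE(ȳ_st) = √0.0558741 = 0.236377

SE(ȳ_st) ≈ 0.236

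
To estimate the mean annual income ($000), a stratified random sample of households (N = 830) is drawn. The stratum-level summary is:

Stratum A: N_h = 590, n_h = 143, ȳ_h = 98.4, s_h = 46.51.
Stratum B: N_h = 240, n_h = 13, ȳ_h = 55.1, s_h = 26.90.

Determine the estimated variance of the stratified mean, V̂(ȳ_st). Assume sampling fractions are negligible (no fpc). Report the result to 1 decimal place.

V̂(ȳ_st) = Σ W_h² s_h²/n_h, with W_h = N_h/N and N = 830:
  stratum A: (590/830)²·46.51²/143 = 7.64371
  stratum B: (240/830)²·26.90²/13 = 4.65401
V̂(ȳ_st) = 12.2977

V̂(ȳ_st) ≈ 12.3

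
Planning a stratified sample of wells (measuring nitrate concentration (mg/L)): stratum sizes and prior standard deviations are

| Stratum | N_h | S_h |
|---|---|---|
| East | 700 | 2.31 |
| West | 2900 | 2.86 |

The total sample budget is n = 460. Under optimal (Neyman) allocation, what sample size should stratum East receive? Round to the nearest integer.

Neyman allocation: n_h = n · N_h S_h / Σ N_i S_i, with n = 460.
  stratum East: N_h·S_h = 700·2.31 = 1617.00
  stratum West: N_h·S_h = 2900·2.86 = 8294.00
Σ N_h S_h = 9911.00
n for stratum East = 460·1617.00/9911.00 = 75.050 → 75

75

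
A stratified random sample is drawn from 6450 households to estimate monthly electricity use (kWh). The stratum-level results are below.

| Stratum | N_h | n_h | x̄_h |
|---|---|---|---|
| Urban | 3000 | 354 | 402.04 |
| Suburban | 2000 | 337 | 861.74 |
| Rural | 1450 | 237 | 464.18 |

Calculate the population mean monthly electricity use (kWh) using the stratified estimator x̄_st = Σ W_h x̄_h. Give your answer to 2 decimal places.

x̄_st ≈ 558.55

N = Σ N_h = 6450. Stratum weights W_h = N_h/N.
x̄_st = (3000·402.04 + 2000·861.74 + 1450·464.18) / 6450 = 558.5521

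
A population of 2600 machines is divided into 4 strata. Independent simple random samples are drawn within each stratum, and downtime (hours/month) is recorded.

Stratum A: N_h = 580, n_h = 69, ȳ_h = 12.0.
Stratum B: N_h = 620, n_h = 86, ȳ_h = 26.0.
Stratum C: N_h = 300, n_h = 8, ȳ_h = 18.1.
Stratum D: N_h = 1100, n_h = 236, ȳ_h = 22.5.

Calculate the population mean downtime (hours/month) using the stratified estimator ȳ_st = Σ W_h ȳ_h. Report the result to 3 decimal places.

ȳ_st ≈ 20.485

N = Σ N_h = 2600. Stratum weights W_h = N_h/N.
ȳ_st = (580·12.0 + 620·26.0 + 300·18.1 + 1100·22.5) / 2600 = 20.48462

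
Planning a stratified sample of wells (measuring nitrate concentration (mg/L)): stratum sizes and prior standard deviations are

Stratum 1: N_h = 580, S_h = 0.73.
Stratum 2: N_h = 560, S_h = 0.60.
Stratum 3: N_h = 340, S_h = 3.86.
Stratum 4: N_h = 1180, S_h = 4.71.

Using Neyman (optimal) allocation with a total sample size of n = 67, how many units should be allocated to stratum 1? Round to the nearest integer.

Neyman allocation: n_h = n · N_h S_h / Σ N_i S_i, with n = 67.
  stratum 1: N_h·S_h = 580·0.73 = 423.40
  stratum 2: N_h·S_h = 560·0.60 = 336.00
  stratum 3: N_h·S_h = 340·3.86 = 1312.40
  stratum 4: N_h·S_h = 1180·4.71 = 5557.80
Σ N_h S_h = 7629.60
n for stratum 1 = 67·423.40/7629.60 = 3.718 → 4

4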